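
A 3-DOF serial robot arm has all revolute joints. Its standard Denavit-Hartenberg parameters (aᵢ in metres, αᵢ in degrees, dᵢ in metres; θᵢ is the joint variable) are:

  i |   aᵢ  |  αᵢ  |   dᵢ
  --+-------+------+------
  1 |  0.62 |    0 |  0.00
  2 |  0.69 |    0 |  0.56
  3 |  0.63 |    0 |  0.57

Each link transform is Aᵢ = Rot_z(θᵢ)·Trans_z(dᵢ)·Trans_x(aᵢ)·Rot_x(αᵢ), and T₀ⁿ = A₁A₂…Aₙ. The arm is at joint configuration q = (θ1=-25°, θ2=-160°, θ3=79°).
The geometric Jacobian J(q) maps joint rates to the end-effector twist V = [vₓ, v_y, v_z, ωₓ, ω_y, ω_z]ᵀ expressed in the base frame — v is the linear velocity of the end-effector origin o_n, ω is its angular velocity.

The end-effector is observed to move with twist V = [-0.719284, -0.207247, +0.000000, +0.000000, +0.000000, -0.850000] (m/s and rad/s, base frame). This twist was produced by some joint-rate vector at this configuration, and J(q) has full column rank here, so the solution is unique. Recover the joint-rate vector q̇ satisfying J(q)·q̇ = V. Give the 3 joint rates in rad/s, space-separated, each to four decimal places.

o_n = [-0.2991, -0.8075, 1.1300]
J₁: ẑ×o_n = [0.8075, -0.2991, 0.0000], ω = ẑ
J2: z=[0.0000, 0.0000, 1.0000] o=[0.5619, -0.2620, 0.0000] → [0.5455, -0.8610, 0.0000, 0.0000, 0.0000, 1.0000]
J3: z=[0.0000, 0.0000, 1.0000] o=[-0.1255, -0.2019, 0.5600] → [0.6056, -0.1737, 0.0000, 0.0000, 0.0000, 1.0000]
q̇ = J⁺·V = [-0.8150, 0.6650, -0.7000]

-0.8150 0.6650 -0.7000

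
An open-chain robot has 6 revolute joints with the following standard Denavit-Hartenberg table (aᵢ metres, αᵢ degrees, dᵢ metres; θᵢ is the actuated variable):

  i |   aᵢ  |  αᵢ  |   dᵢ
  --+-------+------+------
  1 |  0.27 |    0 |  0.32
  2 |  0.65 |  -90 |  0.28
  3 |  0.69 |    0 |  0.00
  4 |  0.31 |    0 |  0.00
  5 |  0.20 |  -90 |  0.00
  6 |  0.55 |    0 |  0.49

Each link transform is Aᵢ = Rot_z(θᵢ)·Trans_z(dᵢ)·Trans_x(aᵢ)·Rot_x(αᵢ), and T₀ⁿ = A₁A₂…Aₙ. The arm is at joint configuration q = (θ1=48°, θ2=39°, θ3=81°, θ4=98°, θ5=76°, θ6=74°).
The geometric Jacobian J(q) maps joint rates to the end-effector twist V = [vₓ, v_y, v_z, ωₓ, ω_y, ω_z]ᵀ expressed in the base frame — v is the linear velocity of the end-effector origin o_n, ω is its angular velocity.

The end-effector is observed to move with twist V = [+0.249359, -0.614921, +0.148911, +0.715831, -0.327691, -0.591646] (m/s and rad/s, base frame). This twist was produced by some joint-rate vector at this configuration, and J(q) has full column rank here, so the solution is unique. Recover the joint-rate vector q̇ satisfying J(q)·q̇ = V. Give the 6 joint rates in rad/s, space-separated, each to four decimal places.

0.4770 -0.9910 0.0480 -0.9480 0.1680 -0.3000

o_n = [0.7521, 1.0021, 0.3795]
J₁: ẑ×o_n = [-1.0021, 0.7521, 0.0000], ω = ẑ
J2: z=[0.0000, 0.0000, 1.0000] o=[0.1807, 0.2006, 0.3200] → [-0.8015, 0.5714, 0.0000, 0.0000, 0.0000, 1.0000]
J3: z=[-0.9986, 0.0523, 0.0000] o=[0.2147, 0.8498, 0.6000] → [-0.0115, -0.2202, -0.1803, -0.9986, 0.0523, 0.0000]
J4: z=[-0.9986, 0.0523, 0.0000] o=[0.2203, 0.9576, -0.0815] → [0.0241, 0.4604, -0.0723, -0.9986, 0.0523, 0.0000]
J5: z=[-0.9986, 0.0523, 0.0000] o=[0.2041, 0.6480, -0.0869] → [0.0244, 0.4658, -0.3823, -0.9986, 0.0523, 0.0000]
J6: z=[0.0506, 0.9646, 0.2588] o=[0.2014, 0.5963, 0.1063] → [0.1586, 0.1287, -0.5107, 0.0506, 0.9646, 0.2588]
q̇ = J⁺·V = [0.4770, -0.9910, 0.0480, -0.9480, 0.1680, -0.3000]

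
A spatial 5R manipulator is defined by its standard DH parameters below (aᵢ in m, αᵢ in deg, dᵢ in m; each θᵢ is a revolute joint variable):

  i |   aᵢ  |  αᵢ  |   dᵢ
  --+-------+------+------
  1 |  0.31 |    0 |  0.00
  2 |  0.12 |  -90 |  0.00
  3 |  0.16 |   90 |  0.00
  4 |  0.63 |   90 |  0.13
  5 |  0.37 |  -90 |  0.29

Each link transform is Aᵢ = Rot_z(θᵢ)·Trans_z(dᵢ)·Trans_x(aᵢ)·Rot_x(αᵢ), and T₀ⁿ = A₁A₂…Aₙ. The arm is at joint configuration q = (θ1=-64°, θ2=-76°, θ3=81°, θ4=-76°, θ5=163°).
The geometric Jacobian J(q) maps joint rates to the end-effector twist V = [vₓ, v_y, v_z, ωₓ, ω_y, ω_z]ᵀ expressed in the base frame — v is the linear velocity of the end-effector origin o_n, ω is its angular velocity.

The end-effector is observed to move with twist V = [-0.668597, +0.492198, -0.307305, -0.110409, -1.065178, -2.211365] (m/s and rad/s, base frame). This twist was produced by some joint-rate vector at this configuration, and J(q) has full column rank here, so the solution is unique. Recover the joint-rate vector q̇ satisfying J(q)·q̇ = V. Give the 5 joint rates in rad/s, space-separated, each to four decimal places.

-0.9560 -0.4960 0.5280 0.6410 -0.8970

o_n = [-0.3470, -0.2425, 0.0912]
J₁: ẑ×o_n = [0.2425, -0.3470, 0.0000], ω = ẑ
J2: z=[0.0000, 0.0000, 1.0000] o=[0.1359, -0.2786, 0.0000] → [-0.0362, -0.4829, 0.0000, 0.0000, 0.0000, 1.0000]
J3: z=[0.6428, -0.7660, 0.0000] o=[0.0440, -0.3558, 0.0000] → [-0.0698, -0.0586, -0.2267, 0.6428, -0.7660, 0.0000]
J4: z=[-0.7566, -0.6349, 0.1564] o=[0.0248, -0.3718, -0.1580] → [-0.1784, 0.1304, -0.3340, -0.7566, -0.6349, 0.1564]
J5: z=[-0.0392, 0.2829, 0.9583] o=[-0.4848, -0.0014, -0.2882] → [0.3383, 0.1469, -0.0295, -0.0392, 0.2829, 0.9583]
q̇ = J⁺·V = [-0.9560, -0.4960, 0.5280, 0.6410, -0.8970]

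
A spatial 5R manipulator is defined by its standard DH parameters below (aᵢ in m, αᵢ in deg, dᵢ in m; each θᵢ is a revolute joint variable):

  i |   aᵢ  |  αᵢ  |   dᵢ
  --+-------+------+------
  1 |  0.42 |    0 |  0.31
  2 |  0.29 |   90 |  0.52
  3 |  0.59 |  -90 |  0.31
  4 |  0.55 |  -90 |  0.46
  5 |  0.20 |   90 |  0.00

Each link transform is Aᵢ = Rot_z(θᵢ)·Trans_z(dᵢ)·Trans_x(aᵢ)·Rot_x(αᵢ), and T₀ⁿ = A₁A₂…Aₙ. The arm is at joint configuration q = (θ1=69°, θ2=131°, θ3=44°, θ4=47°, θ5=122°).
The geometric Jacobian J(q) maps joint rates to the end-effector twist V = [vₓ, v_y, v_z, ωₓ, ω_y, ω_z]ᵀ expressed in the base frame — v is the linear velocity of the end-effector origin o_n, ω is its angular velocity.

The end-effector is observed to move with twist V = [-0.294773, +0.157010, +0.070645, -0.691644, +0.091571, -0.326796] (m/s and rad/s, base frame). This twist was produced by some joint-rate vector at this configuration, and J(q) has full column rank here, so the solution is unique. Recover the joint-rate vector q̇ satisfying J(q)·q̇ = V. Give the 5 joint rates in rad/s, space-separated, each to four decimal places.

o_n = [-0.5309, 0.1284, 1.6591]
J₁: ẑ×o_n = [-0.1284, -0.5309, 0.0000], ω = ẑ
J2: z=[0.0000, 0.0000, 1.0000] o=[0.1505, 0.3921, 0.3100] → [0.2637, -0.6814, 0.0000, 0.0000, 0.0000, 1.0000]
J3: z=[-0.3420, 0.9397, 0.0000] o=[-0.1220, 0.2929, 0.8300] → [0.7791, 0.2836, 0.4405, -0.3420, 0.9397, 0.0000]
J4: z=[0.6528, 0.2376, 0.7193] o=[-0.6268, 0.4391, 1.2398] → [0.3231, -0.2047, -0.2256, 0.6528, 0.2376, 0.7193]
J5: z=[0.7276, -0.4609, -0.5080] o=[-0.4425, 0.0781, 1.8313] → [0.1049, 0.1702, -0.0041, 0.7276, -0.4609, -0.5080]
q̇ = J⁺·V = [-0.1250, -0.1750, -0.0750, -0.4490, -0.5830]

-0.1250 -0.1750 -0.0750 -0.4490 -0.5830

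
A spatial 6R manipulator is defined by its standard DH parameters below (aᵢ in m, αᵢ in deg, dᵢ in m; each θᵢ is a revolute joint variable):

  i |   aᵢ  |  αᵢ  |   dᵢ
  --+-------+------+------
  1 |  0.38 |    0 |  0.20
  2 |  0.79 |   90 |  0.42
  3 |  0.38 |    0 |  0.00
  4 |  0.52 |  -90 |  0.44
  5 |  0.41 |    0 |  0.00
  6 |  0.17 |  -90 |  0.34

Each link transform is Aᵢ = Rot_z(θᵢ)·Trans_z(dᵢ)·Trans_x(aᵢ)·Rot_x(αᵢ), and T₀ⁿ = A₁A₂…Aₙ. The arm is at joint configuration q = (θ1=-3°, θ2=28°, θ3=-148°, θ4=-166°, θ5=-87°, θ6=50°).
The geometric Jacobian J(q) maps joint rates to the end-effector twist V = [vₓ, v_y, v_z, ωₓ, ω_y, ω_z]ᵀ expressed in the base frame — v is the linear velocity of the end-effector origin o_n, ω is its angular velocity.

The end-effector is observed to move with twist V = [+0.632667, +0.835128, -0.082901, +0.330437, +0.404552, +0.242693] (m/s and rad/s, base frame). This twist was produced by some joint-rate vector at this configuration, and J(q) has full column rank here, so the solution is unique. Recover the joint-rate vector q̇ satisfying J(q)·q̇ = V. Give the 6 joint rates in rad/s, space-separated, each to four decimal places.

o_n = [1.4103, -0.5893, 1.1420]
J₁: ẑ×o_n = [0.5893, 1.4103, -0.0000], ω = ẑ
J2: z=[0.0000, 0.0000, 1.0000] o=[0.3795, -0.0199, 0.2000] → [0.5694, 1.0308, -0.0000, 0.0000, 0.0000, 1.0000]
J3: z=[0.4226, -0.9063, 0.0000] o=[1.0955, 0.3140, 0.6200] → [-0.4731, -0.2206, -0.0964, 0.4226, -0.9063, 0.0000]
J4: z=[0.4226, -0.9063, 0.0000] o=[0.8034, 0.1778, 0.4186] → [-0.6556, -0.3057, 0.2259, 0.4226, -0.9063, 0.0000]
J5: z=[-0.6519, -0.3040, 0.6947] o=[1.3167, -0.0683, 0.7927] → [0.2557, 0.2927, 0.3681, -0.6519, -0.3040, 0.6947]
J6: z=[-0.6519, -0.3040, 0.6947] o=[1.5033, -0.4331, 0.8081] → [0.0070, 0.1531, 0.0736, -0.6519, -0.3040, 0.6947]
q̇ = J⁺·V = [0.2680, 0.4290, 0.1590, -0.3860, 0.2300, -0.8840]

0.2680 0.4290 0.1590 -0.3860 0.2300 -0.8840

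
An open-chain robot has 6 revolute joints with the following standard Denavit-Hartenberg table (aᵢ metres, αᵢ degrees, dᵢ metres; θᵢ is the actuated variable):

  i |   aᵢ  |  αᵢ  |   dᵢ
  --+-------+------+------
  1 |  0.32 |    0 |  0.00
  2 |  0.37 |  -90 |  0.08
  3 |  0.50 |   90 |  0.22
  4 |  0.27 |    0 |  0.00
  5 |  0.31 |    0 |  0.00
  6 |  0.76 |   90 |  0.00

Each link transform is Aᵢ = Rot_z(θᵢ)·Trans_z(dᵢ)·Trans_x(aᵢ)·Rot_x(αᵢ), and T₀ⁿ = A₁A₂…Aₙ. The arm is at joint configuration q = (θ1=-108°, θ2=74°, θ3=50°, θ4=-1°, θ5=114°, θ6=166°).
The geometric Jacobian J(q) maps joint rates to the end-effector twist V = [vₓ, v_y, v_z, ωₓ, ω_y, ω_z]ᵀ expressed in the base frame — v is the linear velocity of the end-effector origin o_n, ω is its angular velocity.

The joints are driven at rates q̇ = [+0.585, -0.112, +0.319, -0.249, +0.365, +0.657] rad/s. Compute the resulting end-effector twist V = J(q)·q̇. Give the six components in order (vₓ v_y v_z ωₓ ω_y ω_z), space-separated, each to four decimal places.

0.6458 0.1321 -0.5757 0.6693 -0.0667 0.9699

o_n = [0.4772, -0.9944, -0.5081]
J₁: ẑ×o_n = [0.9944, 0.4772, -0.0000], ω = ẑ
J2: z=[0.0000, 0.0000, 1.0000] o=[-0.0989, -0.3043, 0.0000] → [0.6901, 0.5761, -0.0000, 0.0000, 0.0000, 1.0000]
J3: z=[0.5592, 0.8290, 0.0000] o=[0.2079, -0.5112, 0.0800] → [-0.4876, 0.3289, -0.4935, 0.5592, 0.8290, 0.0000]
J4: z=[0.6351, -0.4284, 0.6428] o=[0.5973, -0.5086, -0.3030] → [0.4002, 0.0530, -0.3600, 0.6351, -0.4284, 0.6428]
J5: z=[0.6351, -0.4284, 0.6428] o=[0.7386, -0.6095, -0.5098] → [0.2467, -0.1691, -0.3564, 0.6351, -0.4284, 0.6428]
J6: z=[0.6351, -0.4284, 0.6428] o=[0.8336, -0.3294, -0.4170] → [0.4665, -0.1712, -0.5750, 0.6351, -0.4284, 0.6428]
V = J·q̇ = [0.6458, 0.1321, -0.5757, 0.6693, -0.0667, 0.9699]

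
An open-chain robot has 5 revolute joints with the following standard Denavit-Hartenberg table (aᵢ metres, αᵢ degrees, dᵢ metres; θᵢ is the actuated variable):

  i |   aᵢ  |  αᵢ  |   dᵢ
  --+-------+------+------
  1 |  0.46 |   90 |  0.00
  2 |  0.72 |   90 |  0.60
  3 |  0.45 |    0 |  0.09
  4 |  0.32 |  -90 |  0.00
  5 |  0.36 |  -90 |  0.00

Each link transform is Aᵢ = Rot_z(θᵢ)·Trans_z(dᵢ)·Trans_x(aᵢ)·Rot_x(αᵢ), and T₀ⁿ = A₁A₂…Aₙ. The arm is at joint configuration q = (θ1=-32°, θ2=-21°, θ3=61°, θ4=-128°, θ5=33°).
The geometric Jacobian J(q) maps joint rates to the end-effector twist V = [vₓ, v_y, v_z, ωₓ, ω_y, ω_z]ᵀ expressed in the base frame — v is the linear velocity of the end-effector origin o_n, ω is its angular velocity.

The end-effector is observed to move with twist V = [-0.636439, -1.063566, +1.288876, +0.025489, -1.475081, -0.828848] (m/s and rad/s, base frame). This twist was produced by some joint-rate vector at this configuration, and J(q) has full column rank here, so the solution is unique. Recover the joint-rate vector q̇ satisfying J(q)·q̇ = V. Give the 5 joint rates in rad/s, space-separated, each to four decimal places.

-0.7690 0.9100 -0.3970 0.1650 0.8380

o_n = [1.1343, -1.2054, -0.3243]
J₁: ẑ×o_n = [1.2054, 1.1343, -0.0000], ω = ẑ
J2: z=[-0.5299, -0.8480, 0.0000] o=[0.3901, -0.2438, 0.0000] → [0.2750, -0.1718, 1.1407, -0.5299, -0.8480, 0.0000]
J3: z=[-0.3039, 0.1899, -0.9336] o=[0.6422, -1.1088, -0.2580] → [-0.1027, -0.4796, -0.0641, -0.3039, 0.1899, -0.9336]
J4: z=[-0.3039, 0.1899, -0.9336] o=[0.5790, -1.5334, -0.4202] → [0.3245, -0.4893, -0.2052, -0.3039, 0.1899, -0.9336]
J5: z=[0.5217, -0.7868, -0.3299] o=[0.8341, -1.3455, -0.4650] → [-0.0645, -0.1725, 0.3093, 0.5217, -0.7868, -0.3299]
q̇ = J⁺·V = [-0.7690, 0.9100, -0.3970, 0.1650, 0.8380]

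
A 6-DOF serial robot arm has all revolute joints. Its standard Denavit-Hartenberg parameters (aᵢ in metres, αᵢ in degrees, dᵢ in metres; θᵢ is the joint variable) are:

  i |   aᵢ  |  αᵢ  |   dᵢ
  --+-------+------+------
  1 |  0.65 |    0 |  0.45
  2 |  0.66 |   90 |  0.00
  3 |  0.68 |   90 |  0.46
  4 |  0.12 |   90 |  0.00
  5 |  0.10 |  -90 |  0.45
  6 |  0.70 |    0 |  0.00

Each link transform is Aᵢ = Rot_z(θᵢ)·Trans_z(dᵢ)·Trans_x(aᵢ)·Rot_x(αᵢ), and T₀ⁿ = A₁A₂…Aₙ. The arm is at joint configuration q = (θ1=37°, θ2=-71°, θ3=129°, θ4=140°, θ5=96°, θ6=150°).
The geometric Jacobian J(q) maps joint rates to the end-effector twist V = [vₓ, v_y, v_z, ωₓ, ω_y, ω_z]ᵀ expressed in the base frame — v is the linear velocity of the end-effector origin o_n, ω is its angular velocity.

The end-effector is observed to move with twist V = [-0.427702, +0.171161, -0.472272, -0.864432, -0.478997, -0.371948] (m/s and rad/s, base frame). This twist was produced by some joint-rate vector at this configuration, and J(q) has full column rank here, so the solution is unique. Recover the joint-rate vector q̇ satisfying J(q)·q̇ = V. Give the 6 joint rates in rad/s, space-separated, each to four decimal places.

o_n = [0.0605, -0.0808, 0.6086]
J₁: ẑ×o_n = [0.0808, 0.0605, -0.0000], ω = ẑ
J2: z=[0.0000, 0.0000, 1.0000] o=[0.5191, 0.3912, 0.4500] → [0.4720, -0.4586, 0.0000, 0.0000, 0.0000, 1.0000]
J3: z=[-0.5592, -0.8290, 0.0000] o=[1.0663, 0.0221, 0.4500] → [-0.1315, 0.0887, -0.7763, -0.5592, -0.8290, 0.0000]
J4: z=[0.6443, -0.4346, 0.6293] o=[0.4543, -0.1199, 0.9785] → [0.1361, -0.0095, -0.1459, 0.6443, -0.4346, 0.6293]
J5: z=[-0.7637, -0.4089, 0.4995] o=[0.4591, -0.2162, 0.9070] → [0.0543, -0.4270, -0.2664, -0.7637, -0.4089, 0.4995]
J6: z=[-0.1074, 0.8435, 0.5263] o=[0.1791, -0.4351, 1.2006] → [-0.6858, -0.1260, 0.0620, -0.1074, 0.8435, 0.5263]
q̇ = J⁺·V = [0.2720, -0.7710, 0.4680, -0.2660, 0.5610, 0.0270]

0.2720 -0.7710 0.4680 -0.2660 0.5610 0.0270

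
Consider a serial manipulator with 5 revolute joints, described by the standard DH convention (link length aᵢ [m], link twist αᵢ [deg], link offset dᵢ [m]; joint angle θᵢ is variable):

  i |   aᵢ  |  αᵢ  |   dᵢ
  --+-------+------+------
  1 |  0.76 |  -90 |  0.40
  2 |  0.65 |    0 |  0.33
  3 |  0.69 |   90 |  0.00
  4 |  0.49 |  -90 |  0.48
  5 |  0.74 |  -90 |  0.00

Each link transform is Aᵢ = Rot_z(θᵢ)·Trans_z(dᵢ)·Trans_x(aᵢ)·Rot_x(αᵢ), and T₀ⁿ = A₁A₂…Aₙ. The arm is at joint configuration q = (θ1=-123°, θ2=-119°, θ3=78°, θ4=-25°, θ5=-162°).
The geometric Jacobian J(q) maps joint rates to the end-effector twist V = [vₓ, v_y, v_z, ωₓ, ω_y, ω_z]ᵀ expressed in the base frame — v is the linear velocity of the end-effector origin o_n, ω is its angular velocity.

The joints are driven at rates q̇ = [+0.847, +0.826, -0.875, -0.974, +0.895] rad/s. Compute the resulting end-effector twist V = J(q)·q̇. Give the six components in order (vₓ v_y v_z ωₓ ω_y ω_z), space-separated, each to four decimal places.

o_n = [0.1595, -0.5262, 1.8289]
J₁: ẑ×o_n = [0.5262, 0.1595, -0.0000], ω = ẑ
J2: z=[0.8387, -0.5446, 0.0000] o=[-0.4139, -0.6374, 0.4000] → [-0.7782, -1.1984, 0.4055, 0.8387, -0.5446, 0.0000]
J3: z=[0.8387, -0.5446, 0.0000] o=[0.0345, -0.5528, 0.9685] → [-0.4686, -0.7216, 0.0904, 0.8387, -0.5446, 0.0000]
J4: z=[0.3573, 0.5502, 0.7547] o=[-0.2492, -0.9896, 1.4212] → [-0.1254, 0.1627, -0.0593, 0.3573, 0.5502, 0.7547]
J5: z=[0.5864, -0.7611, 0.2773] o=[-0.4339, -0.8938, 2.0748] → [0.0852, 0.3087, 0.6671, 0.5864, -0.7611, 0.2773]
V = J·q̇ = [0.4113, -0.1056, 0.9107, 0.1357, -1.1904, 0.3601]

0.4113 -0.1056 0.9107 0.1357 -1.1904 0.3601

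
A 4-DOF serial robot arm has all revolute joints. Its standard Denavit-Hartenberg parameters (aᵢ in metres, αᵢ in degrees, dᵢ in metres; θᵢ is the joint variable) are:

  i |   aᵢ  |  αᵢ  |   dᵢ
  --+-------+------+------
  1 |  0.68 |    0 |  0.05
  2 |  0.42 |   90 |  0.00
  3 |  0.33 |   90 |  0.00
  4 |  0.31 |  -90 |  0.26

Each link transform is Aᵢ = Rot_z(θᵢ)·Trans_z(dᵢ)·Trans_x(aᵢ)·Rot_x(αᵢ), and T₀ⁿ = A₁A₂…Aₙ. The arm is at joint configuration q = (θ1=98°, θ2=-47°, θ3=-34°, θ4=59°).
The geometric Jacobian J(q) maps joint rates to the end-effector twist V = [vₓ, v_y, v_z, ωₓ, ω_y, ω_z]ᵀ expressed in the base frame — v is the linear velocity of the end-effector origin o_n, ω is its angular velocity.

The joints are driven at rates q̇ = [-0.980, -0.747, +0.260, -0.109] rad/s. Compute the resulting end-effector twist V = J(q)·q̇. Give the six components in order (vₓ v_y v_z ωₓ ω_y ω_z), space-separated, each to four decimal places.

o_n = [0.5402, 1.0351, -0.4394]
J₁: ẑ×o_n = [-1.0351, 0.5402, 0.0000], ω = ẑ
J2: z=[0.0000, 0.0000, 1.0000] o=[-0.0946, 0.6734, 0.0500] → [-0.3617, 0.6348, 0.0000, 0.0000, 0.0000, 1.0000]
J3: z=[0.7771, -0.6293, 0.0000] o=[0.1697, 0.9998, 0.0500] → [0.3080, 0.3803, 0.2606, 0.7771, -0.6293, 0.0000]
J4: z=[-0.3519, -0.4346, -0.8290] o=[0.3418, 1.2124, -0.1345] → [-0.0146, -0.2717, 0.1486, -0.3519, -0.4346, -0.8290]
V = J·q̇ = [1.3662, -0.8751, 0.0515, 0.2404, -0.1163, -1.6366]

1.3662 -0.8751 0.0515 0.2404 -0.1163 -1.6366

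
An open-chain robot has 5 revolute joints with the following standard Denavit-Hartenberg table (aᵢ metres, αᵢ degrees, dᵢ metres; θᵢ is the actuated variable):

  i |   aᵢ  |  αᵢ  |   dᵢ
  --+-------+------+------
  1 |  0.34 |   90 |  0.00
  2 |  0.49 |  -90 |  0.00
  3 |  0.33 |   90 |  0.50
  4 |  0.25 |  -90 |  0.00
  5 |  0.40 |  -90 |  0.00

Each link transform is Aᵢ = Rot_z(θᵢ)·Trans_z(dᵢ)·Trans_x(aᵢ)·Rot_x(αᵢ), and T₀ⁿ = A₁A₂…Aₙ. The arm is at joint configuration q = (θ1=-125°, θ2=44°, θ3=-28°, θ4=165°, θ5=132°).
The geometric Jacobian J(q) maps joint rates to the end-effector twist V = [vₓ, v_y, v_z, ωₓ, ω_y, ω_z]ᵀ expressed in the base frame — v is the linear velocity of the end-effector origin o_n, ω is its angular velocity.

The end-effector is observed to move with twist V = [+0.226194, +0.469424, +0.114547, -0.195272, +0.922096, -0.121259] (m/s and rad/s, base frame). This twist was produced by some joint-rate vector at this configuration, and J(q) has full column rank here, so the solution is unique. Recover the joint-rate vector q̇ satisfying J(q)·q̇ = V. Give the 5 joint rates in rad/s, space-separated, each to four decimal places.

o_n = [-0.3023, -0.6052, 1.0066]
J₁: ẑ×o_n = [0.6052, -0.3023, 0.0000], ω = ẑ
J2: z=[-0.8192, 0.5736, 0.0000] o=[-0.1950, -0.2785, 0.0000] → [0.5773, 0.8245, 0.3291, -0.8192, 0.5736, 0.0000]
J3: z=[0.3984, 0.5690, 0.7193] o=[-0.3972, -0.5672, 0.3404] → [0.4064, -0.1972, -0.0691, 0.3984, 0.5690, 0.7193]
J4: z=[-0.5296, 0.7831, -0.3261] o=[-0.4451, -0.3656, 0.9025] → [0.0034, 0.0086, 0.0151, -0.5296, 0.7831, -0.3261]
J5: z=[-0.1910, -0.4847, -0.8536] o=[-0.2385, -0.2681, 0.8009] → [-0.3874, 0.0937, 0.0335, -0.1910, -0.4847, -0.8536]
q̇ = J⁺·V = [-0.6860, 0.5100, 0.7720, 0.1910, -0.0840]

-0.6860 0.5100 0.7720 0.1910 -0.0840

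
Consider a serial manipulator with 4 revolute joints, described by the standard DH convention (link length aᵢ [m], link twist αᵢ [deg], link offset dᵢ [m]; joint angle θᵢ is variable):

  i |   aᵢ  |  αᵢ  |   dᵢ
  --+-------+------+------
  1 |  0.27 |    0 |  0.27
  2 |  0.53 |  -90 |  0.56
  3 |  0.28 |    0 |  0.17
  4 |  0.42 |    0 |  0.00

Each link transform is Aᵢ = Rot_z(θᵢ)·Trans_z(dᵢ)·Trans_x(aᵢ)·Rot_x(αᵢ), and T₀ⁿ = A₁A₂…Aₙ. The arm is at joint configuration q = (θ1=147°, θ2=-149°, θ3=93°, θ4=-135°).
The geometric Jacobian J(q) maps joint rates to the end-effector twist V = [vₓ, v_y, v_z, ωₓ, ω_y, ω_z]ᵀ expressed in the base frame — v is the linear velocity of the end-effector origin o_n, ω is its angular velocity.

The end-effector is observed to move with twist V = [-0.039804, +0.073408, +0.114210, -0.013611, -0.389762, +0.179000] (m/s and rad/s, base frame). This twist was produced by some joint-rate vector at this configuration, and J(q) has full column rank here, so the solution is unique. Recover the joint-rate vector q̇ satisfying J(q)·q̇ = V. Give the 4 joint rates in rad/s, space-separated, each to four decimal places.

o_n = [0.6065, 0.2881, 0.8314]
J₁: ẑ×o_n = [-0.2881, 0.6065, 0.0000], ω = ẑ
J2: z=[0.0000, 0.0000, 1.0000] o=[-0.2264, 0.1471, 0.2700] → [-0.1410, 0.8329, 0.0000, 0.0000, 0.0000, 1.0000]
J3: z=[0.0349, 0.9994, 0.0000] o=[0.3032, 0.1286, 0.8300] → [0.0014, -0.0000, -0.2975, 0.0349, 0.9994, 0.0000]
J4: z=[0.0349, 0.9994, 0.0000] o=[0.2945, 0.2990, 0.5504] → [0.2809, -0.0098, -0.3121, 0.0349, 0.9994, 0.0000]
q̇ = J⁺·V = [0.3290, -0.1500, -0.5130, 0.1230]

0.3290 -0.1500 -0.5130 0.1230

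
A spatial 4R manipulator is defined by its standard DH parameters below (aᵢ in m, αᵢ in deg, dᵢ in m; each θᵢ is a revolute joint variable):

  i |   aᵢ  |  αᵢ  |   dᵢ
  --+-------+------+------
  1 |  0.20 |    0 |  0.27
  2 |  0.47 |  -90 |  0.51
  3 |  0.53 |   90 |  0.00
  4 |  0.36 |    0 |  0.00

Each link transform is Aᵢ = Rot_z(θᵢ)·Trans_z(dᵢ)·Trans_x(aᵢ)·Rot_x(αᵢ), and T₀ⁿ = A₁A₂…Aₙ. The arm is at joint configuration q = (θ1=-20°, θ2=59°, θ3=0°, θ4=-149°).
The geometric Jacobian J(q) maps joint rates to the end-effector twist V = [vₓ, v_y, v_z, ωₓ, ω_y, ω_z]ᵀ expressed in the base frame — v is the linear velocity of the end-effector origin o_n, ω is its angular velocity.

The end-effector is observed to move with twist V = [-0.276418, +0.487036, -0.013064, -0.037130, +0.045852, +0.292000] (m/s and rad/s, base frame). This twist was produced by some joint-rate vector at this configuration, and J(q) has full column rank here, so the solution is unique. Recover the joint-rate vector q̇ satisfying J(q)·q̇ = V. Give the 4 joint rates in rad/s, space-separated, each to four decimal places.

o_n = [0.8420, 0.2226, 0.7800]
J₁: ẑ×o_n = [-0.2226, 0.8420, 0.0000], ω = ẑ
J2: z=[0.0000, 0.0000, 1.0000] o=[0.1879, -0.0684, 0.2700] → [-0.2910, 0.6540, 0.0000, 0.0000, 0.0000, 1.0000]
J3: z=[-0.6293, 0.7771, 0.0000] o=[0.5532, 0.2274, 0.7800] → [0.0000, 0.0000, -0.2214, -0.6293, 0.7771, 0.0000]
J4: z=[0.0000, -0.0000, 1.0000] o=[0.9651, 0.5609, 0.7800] → [0.3383, -0.1231, -0.0000, 0.0000, -0.0000, 1.0000]
q̇ = J⁺·V = [0.2190, 0.4010, 0.0590, -0.3280]

0.2190 0.4010 0.0590 -0.3280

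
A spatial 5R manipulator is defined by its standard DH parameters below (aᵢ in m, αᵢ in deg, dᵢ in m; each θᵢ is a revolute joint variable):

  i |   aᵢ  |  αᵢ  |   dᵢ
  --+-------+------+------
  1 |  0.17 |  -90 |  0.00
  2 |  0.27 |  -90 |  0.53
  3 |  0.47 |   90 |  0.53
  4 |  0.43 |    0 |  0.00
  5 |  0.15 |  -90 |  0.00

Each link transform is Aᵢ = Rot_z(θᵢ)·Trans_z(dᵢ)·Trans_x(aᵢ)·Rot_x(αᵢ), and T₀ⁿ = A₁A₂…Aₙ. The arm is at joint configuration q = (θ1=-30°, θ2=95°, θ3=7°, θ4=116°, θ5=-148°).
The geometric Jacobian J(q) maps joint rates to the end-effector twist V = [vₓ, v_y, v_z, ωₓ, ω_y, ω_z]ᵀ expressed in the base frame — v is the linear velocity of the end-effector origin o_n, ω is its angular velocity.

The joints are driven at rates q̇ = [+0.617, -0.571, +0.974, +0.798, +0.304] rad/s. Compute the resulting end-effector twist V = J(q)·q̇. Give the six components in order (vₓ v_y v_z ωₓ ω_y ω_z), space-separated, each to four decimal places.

o_n = [-0.3858, 0.7772, -0.6001]
J₁: ẑ×o_n = [-0.7772, -0.3858, 0.0000], ω = ẑ
J2: z=[0.5000, 0.8660, 0.0000] o=[0.1472, -0.0850, 0.0000] → [-0.5197, 0.3001, 0.8927, 0.5000, 0.8660, 0.0000]
J3: z=[-0.8627, 0.4981, 0.0872] o=[0.3918, 0.3858, -0.2690] → [-0.1991, -0.3535, 0.0496, -0.8627, 0.4981, 0.0872]
J4: z=[0.4871, 0.8649, -0.1214] o=[-0.1293, 0.6205, -0.6875] → [0.0946, -0.0114, 0.2982, 0.4871, 0.8649, -0.1214]
J5: z=[0.4871, 0.8649, -0.1214] o=[-0.4371, 0.8247, -0.4674] → [-0.1205, 0.0584, -0.0675, 0.4871, 0.8649, -0.1214]
V = J·q̇ = [-0.3378, -0.7450, -0.2440, -0.5890, 0.9437, 0.5681]

-0.3378 -0.7450 -0.2440 -0.5890 0.9437 0.5681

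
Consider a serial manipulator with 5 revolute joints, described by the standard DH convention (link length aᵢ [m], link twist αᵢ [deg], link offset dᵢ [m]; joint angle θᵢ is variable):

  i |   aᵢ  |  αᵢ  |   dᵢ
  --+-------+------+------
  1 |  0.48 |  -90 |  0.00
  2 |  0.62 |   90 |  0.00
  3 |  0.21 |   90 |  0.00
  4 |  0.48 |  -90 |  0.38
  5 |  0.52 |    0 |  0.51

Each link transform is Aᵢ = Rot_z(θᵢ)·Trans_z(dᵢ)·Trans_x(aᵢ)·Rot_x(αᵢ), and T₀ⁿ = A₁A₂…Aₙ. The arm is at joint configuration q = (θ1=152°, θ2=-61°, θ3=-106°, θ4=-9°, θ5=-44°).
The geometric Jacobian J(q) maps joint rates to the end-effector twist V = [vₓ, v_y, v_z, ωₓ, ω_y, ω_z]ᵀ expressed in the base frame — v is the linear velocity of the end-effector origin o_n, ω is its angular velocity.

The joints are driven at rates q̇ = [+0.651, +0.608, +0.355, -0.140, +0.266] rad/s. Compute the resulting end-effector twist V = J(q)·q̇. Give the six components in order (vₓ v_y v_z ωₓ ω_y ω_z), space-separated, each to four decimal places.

o_n = [0.4509, 0.7627, -0.1747]
J₁: ẑ×o_n = [-0.7627, 0.4509, 0.0000], ω = ẑ
J2: z=[-0.4695, -0.8829, 0.0000] o=[-0.4238, 0.2253, 0.0000] → [0.1542, -0.0820, 0.5200, -0.4695, -0.8829, 0.0000]
J3: z=[0.7722, -0.4106, 0.4848] o=[-0.6892, 0.3665, 0.5423] → [0.1023, 1.1064, 0.7741, 0.7722, -0.4106, 0.4848]
J4: z=[0.2821, -0.4622, -0.8407] o=[-0.5697, 0.5315, 0.4916] → [0.5023, -0.6700, 0.5369, 0.2821, -0.4622, -0.8407]
J5: z=[0.8518, -0.2826, 0.4411] o=[-0.2506, 0.7594, 0.0215] → [0.0540, 0.4765, 0.2011, 0.8518, -0.2826, 0.4411]
V = J·q̇ = [-0.4224, 0.8570, 0.5693, 0.1758, -0.6931, 1.0582]

-0.4224 0.8570 0.5693 0.1758 -0.6931 1.0582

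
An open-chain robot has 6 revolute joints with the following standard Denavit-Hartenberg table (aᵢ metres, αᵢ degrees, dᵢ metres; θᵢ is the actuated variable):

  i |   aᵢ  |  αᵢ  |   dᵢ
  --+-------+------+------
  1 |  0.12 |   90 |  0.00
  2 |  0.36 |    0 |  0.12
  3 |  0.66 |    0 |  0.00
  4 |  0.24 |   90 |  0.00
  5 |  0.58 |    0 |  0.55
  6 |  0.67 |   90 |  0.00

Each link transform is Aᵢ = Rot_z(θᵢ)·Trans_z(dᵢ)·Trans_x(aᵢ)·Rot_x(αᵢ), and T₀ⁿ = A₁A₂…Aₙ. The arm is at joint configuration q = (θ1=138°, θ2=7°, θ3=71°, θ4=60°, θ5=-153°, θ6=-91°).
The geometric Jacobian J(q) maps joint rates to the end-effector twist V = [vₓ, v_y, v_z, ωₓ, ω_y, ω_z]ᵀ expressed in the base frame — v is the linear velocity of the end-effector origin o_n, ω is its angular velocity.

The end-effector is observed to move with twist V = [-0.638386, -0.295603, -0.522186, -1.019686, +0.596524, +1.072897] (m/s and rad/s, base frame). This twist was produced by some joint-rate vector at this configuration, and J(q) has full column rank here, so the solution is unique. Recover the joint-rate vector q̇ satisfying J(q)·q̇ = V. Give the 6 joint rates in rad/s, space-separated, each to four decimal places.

o_n = [-0.7382, 1.2822, 0.7164]
J₁: ẑ×o_n = [-1.2822, -0.7382, 0.0000], ω = ẑ
J2: z=[0.6691, 0.7431, 0.0000] o=[-0.0892, 0.0803, 0.0000] → [0.5324, -0.4794, 1.2865, 0.6691, 0.7431, 0.0000]
J3: z=[0.6691, 0.7431, 0.0000] o=[-0.2744, 0.4086, 0.0439] → [0.4998, -0.4500, 0.9292, 0.6691, 0.7431, 0.0000]
J4: z=[0.6691, 0.7431, 0.0000] o=[-0.3764, 0.5004, 0.6895] → [0.0201, -0.0181, 0.7920, 0.6691, 0.7431, 0.0000]
J5: z=[-0.4973, 0.4477, 0.7431] o=[-0.2439, 0.3810, 0.8500] → [-0.7295, -0.4338, -0.2268, -0.4973, 0.4477, 0.7431]
J6: z=[-0.4973, 0.4477, 0.7431] o=[-0.9789, 0.6886, 0.9130] → [-0.5291, 0.0812, -0.4029, -0.4973, 0.4477, 0.7431]
q̇ = J⁺·V = [-0.2120, 0.4700, -0.1290, -0.5800, 0.8460, 0.8830]

-0.2120 0.4700 -0.1290 -0.5800 0.8460 0.8830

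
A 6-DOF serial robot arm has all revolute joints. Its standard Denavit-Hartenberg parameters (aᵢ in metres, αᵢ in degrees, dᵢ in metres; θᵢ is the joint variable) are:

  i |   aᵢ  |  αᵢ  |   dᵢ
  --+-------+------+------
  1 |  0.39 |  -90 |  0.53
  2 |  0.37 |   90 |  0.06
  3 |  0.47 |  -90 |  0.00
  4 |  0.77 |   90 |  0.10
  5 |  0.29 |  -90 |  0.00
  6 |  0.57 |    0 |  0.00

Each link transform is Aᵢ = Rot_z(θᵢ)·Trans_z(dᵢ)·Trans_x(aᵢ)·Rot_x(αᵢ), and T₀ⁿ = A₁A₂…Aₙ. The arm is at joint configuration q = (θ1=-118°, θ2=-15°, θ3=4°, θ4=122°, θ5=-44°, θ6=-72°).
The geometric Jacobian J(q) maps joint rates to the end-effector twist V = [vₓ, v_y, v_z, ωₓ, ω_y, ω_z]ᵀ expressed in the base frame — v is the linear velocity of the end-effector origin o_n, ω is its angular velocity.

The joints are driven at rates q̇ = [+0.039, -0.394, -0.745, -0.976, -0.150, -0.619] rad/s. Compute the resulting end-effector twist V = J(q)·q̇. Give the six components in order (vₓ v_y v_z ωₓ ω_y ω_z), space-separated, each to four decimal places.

-0.6951 -1.4578 0.7956 -1.7206 0.6084 -0.2000

o_n = [-0.7853, -1.1804, -0.4643]
J₁: ẑ×o_n = [1.1804, -0.7853, 0.0000], ω = ẑ
J2: z=[0.8829, -0.4695, 0.0000] o=[-0.1831, -0.3443, 0.5300] → [0.4668, 0.8779, -1.0209, 0.8829, -0.4695, 0.0000]
J3: z=[0.1215, 0.2285, 0.9659] o=[-0.2979, -0.6881, 0.6258] → [0.2264, -0.3384, 0.0516, 0.1215, 0.2285, 0.9659]
J4: z=[0.9124, -0.4088, -0.0181] o=[-0.4816, -1.1033, 0.7471] → [0.4939, 1.1108, -0.1945, 0.9124, -0.4088, -0.0181]
J5: z=[-0.3958, -0.8704, -0.2929] o=[-0.3102, -0.9329, 0.0092] → [0.3396, -0.0482, -0.3156, -0.3958, -0.8704, -0.2929]
J6: z=[0.7286, -0.1035, -0.6771] o=[-0.4723, -0.7933, -0.1866] → [-0.2333, 0.4143, -0.3144, 0.7286, -0.1035, -0.6771]
V = J·q̇ = [-0.6951, -1.4578, 0.7956, -1.7206, 0.6084, -0.2000]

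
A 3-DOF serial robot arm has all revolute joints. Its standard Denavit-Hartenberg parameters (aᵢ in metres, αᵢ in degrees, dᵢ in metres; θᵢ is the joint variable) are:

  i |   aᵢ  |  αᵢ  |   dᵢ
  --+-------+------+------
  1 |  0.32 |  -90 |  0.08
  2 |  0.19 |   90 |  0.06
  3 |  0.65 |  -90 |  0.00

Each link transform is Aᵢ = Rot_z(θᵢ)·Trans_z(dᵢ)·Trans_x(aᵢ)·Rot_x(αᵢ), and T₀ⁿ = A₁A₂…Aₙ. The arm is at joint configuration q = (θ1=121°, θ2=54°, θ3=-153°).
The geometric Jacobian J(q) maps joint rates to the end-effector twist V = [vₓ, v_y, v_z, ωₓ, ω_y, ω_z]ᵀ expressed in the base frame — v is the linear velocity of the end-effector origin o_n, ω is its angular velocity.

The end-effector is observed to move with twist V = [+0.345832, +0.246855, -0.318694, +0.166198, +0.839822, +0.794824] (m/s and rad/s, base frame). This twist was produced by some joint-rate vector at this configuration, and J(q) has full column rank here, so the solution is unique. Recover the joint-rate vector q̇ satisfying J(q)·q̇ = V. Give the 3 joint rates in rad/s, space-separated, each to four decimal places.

o_n = [0.1545, 0.1993, 0.3948]
J₁: ẑ×o_n = [-0.1993, 0.1545, 0.0000], ω = ẑ
J2: z=[-0.8572, -0.5150, 0.0000] o=[-0.1648, 0.2743, 0.0800] → [-0.1622, 0.2699, 0.2287, -0.8572, -0.5150, 0.0000]
J3: z=[-0.4167, 0.6935, 0.5878] o=[-0.2738, 0.3391, -0.0737] → [0.4071, 0.4470, -0.2387, -0.4167, 0.6935, 0.5878]
q̇ = J⁺·V = [0.3340, -0.5750, 0.7840]

0.3340 -0.5750 0.7840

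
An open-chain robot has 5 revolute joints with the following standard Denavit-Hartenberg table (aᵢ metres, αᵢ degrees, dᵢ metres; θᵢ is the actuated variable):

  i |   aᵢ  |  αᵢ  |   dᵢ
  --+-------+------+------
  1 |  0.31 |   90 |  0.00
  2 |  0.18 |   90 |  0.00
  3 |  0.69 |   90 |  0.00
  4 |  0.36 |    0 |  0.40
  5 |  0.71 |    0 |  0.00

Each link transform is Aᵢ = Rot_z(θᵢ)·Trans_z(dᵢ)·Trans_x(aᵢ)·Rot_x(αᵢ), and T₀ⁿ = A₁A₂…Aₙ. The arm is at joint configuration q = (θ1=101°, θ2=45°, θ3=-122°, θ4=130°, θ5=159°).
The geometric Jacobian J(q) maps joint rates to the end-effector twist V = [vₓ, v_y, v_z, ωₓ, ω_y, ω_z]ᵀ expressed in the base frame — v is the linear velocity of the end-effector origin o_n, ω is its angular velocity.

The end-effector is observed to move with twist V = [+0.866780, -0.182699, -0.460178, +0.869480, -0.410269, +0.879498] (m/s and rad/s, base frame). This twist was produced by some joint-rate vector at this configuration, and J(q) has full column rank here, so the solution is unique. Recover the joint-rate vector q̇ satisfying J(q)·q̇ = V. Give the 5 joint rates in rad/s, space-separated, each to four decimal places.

0.4200 0.7270 -0.7270 0.9080 -0.8170

o_n = [-0.3011, -0.4056, -0.0914]
J₁: ẑ×o_n = [0.4056, -0.3011, 0.0000], ω = ẑ
J2: z=[0.9816, 0.1908, 0.0000] o=[-0.0592, 0.3043, 0.0000] → [-0.0174, 0.0897, -0.6507, 0.9816, 0.1908, 0.0000]
J3: z=[-0.1349, 0.6941, -0.7071] o=[-0.0834, 0.4292, 0.1273] → [-0.7421, 0.1244, 0.2637, -0.1349, 0.6941, -0.7071]
J4: z=[0.6346, -0.4875, -0.5997] o=[-0.6085, 0.0638, -0.1313] → [-0.3010, -0.2097, -0.1480, 0.6346, -0.4875, -0.5997]
J5: z=[0.6346, -0.4875, -0.5997] o=[-0.2158, 0.1828, -0.4794] → [-0.5420, -0.1951, -0.4150, 0.6346, -0.4875, -0.5997]
q̇ = J⁺·V = [0.4200, 0.7270, -0.7270, 0.9080, -0.8170]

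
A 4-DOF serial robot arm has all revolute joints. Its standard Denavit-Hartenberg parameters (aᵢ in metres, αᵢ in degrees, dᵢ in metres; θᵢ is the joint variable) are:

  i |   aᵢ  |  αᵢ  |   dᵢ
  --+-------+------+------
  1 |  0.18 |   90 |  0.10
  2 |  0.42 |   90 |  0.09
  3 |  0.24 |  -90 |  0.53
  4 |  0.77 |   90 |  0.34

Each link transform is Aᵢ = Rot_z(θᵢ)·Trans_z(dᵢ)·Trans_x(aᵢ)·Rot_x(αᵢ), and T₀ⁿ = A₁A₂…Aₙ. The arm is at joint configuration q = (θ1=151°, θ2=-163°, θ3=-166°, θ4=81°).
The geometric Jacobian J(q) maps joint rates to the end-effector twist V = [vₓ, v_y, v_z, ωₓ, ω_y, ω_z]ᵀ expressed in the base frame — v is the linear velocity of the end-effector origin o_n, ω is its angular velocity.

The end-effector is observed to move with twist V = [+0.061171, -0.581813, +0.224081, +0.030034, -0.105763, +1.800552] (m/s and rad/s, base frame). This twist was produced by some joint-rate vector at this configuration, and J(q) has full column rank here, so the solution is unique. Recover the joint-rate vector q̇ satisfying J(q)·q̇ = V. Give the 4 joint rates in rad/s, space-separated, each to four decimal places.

0.8800 -0.8600 0.9030 -0.8060

o_n = [-0.2474, -0.2369, -0.1650]
J₁: ẑ×o_n = [0.2369, -0.2474, 0.0000], ω = ẑ
J2: z=[0.4848, 0.8746, 0.0000] o=[-0.1574, 0.0873, 0.1000] → [-0.2318, 0.1285, -0.0784, 0.4848, 0.8746, 0.0000]
J3: z=[0.2557, -0.1417, 0.9563] o=[0.2375, -0.0287, -0.0228] → [0.2192, -0.4273, -0.1219, 0.2557, -0.1417, 0.9563]
J4: z=[-0.2681, -0.9608, -0.0707] o=[0.1501, -0.0467, 0.5521] → [0.6756, -0.1641, -0.3309, -0.2681, -0.9608, -0.0707]
q̇ = J⁺·V = [0.8800, -0.8600, 0.9030, -0.8060]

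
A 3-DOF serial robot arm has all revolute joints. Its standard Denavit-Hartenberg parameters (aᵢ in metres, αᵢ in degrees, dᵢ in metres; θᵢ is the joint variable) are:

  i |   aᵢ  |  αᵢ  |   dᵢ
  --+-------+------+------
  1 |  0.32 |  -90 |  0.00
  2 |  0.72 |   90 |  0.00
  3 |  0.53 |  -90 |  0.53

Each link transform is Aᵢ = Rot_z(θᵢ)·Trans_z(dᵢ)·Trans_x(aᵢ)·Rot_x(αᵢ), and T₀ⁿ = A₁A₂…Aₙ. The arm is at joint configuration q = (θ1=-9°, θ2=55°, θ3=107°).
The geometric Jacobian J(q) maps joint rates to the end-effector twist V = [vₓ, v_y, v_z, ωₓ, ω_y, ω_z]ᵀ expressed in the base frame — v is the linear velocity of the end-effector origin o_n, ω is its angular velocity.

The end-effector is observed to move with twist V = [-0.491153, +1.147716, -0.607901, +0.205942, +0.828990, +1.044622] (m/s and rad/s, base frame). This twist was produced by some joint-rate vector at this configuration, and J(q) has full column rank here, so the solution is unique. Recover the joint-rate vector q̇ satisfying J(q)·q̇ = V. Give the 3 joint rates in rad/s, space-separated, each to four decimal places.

o_n = [1.1443, 0.3319, -0.1589]
J₁: ẑ×o_n = [-0.3319, 1.1443, 0.0000], ω = ẑ
J2: z=[0.1564, 0.9877, 0.0000] o=[0.3161, -0.0501, 0.0000] → [-0.1569, 0.0249, -0.7582, 0.1564, 0.9877, 0.0000]
J3: z=[0.8091, -0.1281, 0.5736] o=[0.7240, -0.1147, -0.5898] → [-0.3114, -0.1076, 0.4152, 0.8091, -0.1281, 0.5736]
q̇ = J⁺·V = [0.9930, 0.8510, 0.0900]

0.9930 0.8510 0.0900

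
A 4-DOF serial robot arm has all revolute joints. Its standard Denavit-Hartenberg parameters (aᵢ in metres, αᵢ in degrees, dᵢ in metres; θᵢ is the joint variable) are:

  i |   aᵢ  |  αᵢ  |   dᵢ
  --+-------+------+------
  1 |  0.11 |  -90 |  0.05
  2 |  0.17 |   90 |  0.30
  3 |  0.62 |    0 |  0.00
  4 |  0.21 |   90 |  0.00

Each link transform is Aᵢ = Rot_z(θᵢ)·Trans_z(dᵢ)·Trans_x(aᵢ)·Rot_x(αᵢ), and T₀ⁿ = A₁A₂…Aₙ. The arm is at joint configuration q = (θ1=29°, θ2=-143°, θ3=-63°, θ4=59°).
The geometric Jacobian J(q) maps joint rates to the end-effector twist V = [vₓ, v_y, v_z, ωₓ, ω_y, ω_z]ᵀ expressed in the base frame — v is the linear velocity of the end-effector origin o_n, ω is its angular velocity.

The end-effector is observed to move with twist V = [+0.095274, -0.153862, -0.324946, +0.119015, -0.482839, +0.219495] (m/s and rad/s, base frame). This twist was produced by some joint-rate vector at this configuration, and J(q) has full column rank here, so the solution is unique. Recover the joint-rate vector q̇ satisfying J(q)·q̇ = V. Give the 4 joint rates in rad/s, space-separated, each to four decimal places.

0.3920 -0.4800 -0.2210 0.4370

o_n = [-0.2360, -0.4362, 0.4478]
J₁: ẑ×o_n = [0.4362, -0.2360, 0.0000], ω = ẑ
J2: z=[-0.4848, 0.8746, 0.0000] o=[0.0962, 0.0533, 0.0500] → [0.3479, 0.1928, 0.5279, -0.4848, 0.8746, 0.0000]
J3: z=[-0.5264, -0.2918, -0.7986] o=[-0.1680, 0.2499, 0.1523] → [-0.6341, 0.2098, 0.3413, -0.5264, -0.2918, -0.7986]
J4: z=[-0.5264, -0.2918, -0.7986] o=[-0.0968, -0.3423, 0.3217] → [-0.1118, 0.1776, 0.0088, -0.5264, -0.2918, -0.7986]
q̇ = J⁺·V = [0.3920, -0.4800, -0.2210, 0.4370]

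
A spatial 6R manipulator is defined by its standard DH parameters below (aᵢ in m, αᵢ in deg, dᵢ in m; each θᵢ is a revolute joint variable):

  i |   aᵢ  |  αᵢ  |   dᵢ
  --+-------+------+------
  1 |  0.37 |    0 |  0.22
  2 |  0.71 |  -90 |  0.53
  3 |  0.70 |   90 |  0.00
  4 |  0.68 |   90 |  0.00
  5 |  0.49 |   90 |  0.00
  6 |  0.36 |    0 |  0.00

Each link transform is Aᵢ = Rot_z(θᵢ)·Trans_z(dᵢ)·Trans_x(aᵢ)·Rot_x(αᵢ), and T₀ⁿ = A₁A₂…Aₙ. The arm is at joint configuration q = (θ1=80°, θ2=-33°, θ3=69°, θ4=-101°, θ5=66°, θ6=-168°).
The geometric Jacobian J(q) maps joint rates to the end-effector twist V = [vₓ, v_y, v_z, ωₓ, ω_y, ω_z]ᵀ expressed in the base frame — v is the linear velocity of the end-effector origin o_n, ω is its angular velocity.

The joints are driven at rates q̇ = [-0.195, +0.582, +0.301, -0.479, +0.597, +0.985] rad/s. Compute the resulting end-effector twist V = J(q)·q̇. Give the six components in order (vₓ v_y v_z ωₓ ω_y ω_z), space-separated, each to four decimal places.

-0.0892 0.4290 -0.0640 -0.4027 -1.1186 0.7792

o_n = [1.3223, 0.6330, 0.2042]
J₁: ẑ×o_n = [-0.6330, 1.3223, 0.0000], ω = ẑ
J2: z=[0.0000, 0.0000, 1.0000] o=[0.0642, 0.3644, 0.2200] → [-0.2686, 1.2580, 0.0000, 0.0000, 0.0000, 1.0000]
J3: z=[-0.7314, 0.6820, 0.0000] o=[0.5485, 0.8836, 0.7500] → [-0.3723, -0.3992, -0.3444, -0.7314, 0.6820, 0.0000]
J4: z=[0.6367, 0.6828, 0.3584] o=[0.7196, 1.0671, 0.0965] → [0.2291, 0.1474, -0.6879, 0.6367, 0.6828, 0.3584]
J5: z=[-0.3795, -0.1271, 0.9164] o=[1.1760, 0.5779, 0.2176] → [-0.0488, 0.1289, -0.0023, -0.3795, -0.1271, 0.9164]
J6: z=[0.3543, -0.9350, 0.0170] o=[1.5948, 0.7401, 0.4135] → [0.1976, 0.0696, -0.2928, 0.3543, -0.9350, 0.0170]
V = J·q̇ = [-0.0892, 0.4290, -0.0640, -0.4027, -1.1186, 0.7792]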